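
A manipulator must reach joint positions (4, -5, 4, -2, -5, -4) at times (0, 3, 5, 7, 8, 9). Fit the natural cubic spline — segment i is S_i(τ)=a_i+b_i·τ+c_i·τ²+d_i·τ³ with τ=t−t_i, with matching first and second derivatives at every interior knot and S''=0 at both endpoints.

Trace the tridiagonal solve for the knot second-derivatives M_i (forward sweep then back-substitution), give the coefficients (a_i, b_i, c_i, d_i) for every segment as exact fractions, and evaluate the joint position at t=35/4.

Δ: Δ0=-3, Δ1=9/2, Δ2=-3, Δ3=-3, Δ4=1
row 1: diag=10, rhs=45; c'=1/5, d'=9/2
row 2: denom=8−2·1/5=38/5; d'=(-45−2·9/2)/(38/5)=-135/19
row 3: denom=6−2·5/19=104/19; d'=(0−2·-135/19)/(104/19)=135/52
row 4: denom=4−1·19/104=397/104; d'=(24−1·135/52)/(397/104)=2226/397
back: M4=2226/397
back: M3=135/52−19/104·2226/397=624/397
back: M2=-135/19−5/19·624/397=-2985/397
back: M1=9/2−1/5·-2985/397=4767/794
M: M0=0, M1=4767/794, M2=-2985/397, M3=624/397, M4=2226/397, M5=0
seg 0: a=4, c=M0/2=0, d=(M1−M0)/(6·3)=1589/4764, b=Δ0−h0·(2M0+M1)/6=-9531/1588
seg 1: a=-5, c=M1/2=4767/1588, d=(M2−M1)/(6·2)=-3579/3176, b=Δ1−h1·(2M1+M2)/6=2385/794
seg 2: a=4, c=M2/2=-2985/794, d=(M3−M2)/(6·2)=1203/1588, b=Δ2−h2·(2M2+M3)/6=591/397
seg 3: a=-2, c=M3/2=312/397, d=(M4−M3)/(6·1)=267/397, b=Δ3−h3·(2M3+M4)/6=-1770/397
seg 4: a=-5, c=M4/2=1113/397, d=(M5−M4)/(6·1)=-371/397, b=Δ4−h4·(2M4+M5)/6=-345/397
t_q=35/4 → seg 4, τ=3/4; S=-5+-345/397·τ+1113/397·τ²+-371/397·τ³=-113549/25408

  seg 0: a=4 b=-9531/1588 c=0 d=1589/4764
  seg 1: a=-5 b=2385/794 c=4767/1588 d=-3579/3176
  seg 2: a=4 b=591/397 c=-2985/794 d=1203/1588
  seg 3: a=-2 b=-1770/397 c=312/397 d=267/397
  seg 4: a=-5 b=-345/397 c=1113/397 d=-371/397
S(35/4) = -113549/25408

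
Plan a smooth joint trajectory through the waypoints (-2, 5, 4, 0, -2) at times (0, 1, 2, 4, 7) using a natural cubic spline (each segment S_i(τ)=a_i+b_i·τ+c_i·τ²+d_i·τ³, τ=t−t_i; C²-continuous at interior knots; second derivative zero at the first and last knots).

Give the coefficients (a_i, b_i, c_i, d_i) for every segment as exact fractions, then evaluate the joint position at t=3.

  seg 0: a=-2 b=2900/321 c=0 d=-653/321
  seg 1: a=5 b=941/321 c=-653/107 d=697/321
  seg 2: a=4 b=-886/321 c=44/107 d=-5/321
  seg 3: a=0 b=-418/321 c=34/107 d=-34/963
S(3) = 175/107

Δ: Δ0=7, Δ1=-1, Δ2=-2, Δ3=-2/3
row 1: diag=4, rhs=-48; c'=1/4, d'=-12
row 2: denom=6−1·1/4=23/4; d'=(-6−1·-12)/(23/4)=24/23
row 3: denom=10−2·8/23=214/23; d'=(8−2·24/23)/(214/23)=68/107
back: M3=68/107
back: M2=24/23−8/23·68/107=88/107
back: M1=-12−1/4·88/107=-1306/107
M: M0=0, M1=-1306/107, M2=88/107, M3=68/107, M4=0
seg 0: a=-2, c=M0/2=0, d=(M1−M0)/(6·1)=-653/321, b=Δ0−h0·(2M0+M1)/6=2900/321
seg 1: a=5, c=M1/2=-653/107, d=(M2−M1)/(6·1)=697/321, b=Δ1−h1·(2M1+M2)/6=941/321
seg 2: a=4, c=M2/2=44/107, d=(M3−M2)/(6·2)=-5/321, b=Δ2−h2·(2M2+M3)/6=-886/321
seg 3: a=0, c=M3/2=34/107, d=(M4−M3)/(6·3)=-34/963, b=Δ3−h3·(2M3+M4)/6=-418/321
t_q=3 → seg 2, τ=1; S=4+-886/321·τ+44/107·τ²+-5/321·τ³=175/107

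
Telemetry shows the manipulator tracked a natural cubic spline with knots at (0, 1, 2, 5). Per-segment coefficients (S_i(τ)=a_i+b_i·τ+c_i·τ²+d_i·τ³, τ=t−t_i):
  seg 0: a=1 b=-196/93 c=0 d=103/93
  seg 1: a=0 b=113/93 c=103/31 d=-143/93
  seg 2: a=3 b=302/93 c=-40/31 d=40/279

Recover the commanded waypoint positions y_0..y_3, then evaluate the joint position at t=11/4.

y_0=1 y_1=0 y_2=3 y_3=5
S(11/4) = 1183/248

y_0 = S_0(0) = a_0 = 1
y_1 = S_1(0) = a_1 = 0
y_2 = S_2(0) = a_2 = 3
y_3 = S_2(3) = 5
t_q=11/4 is in segment 2 (τ=3/4); S_2(τ)=1183/248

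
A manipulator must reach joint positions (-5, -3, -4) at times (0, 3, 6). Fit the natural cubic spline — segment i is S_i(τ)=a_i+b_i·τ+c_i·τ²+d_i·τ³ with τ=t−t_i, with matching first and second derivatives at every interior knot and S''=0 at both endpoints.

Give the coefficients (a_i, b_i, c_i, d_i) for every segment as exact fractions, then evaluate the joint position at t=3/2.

Δ: Δ0=2/3, Δ1=-1/3
row 1: diag=12, rhs=-6; c'=1/4, d'=-1/2
back: M1=-1/2
M: M0=0, M1=-1/2, M2=0
seg 0: a=-5, c=M0/2=0, d=(M1−M0)/(6·3)=-1/36, b=Δ0−h0·(2M0+M1)/6=11/12
seg 1: a=-3, c=M1/2=-1/4, d=(M2−M1)/(6·3)=1/36, b=Δ1−h1·(2M1+M2)/6=1/6
t_q=3/2 → seg 0, τ=3/2; S=-5+11/12·τ+0·τ²+-1/36·τ³=-119/32

  seg 0: a=-5 b=11/12 c=0 d=-1/36
  seg 1: a=-3 b=1/6 c=-1/4 d=1/36
S(3/2) = -119/32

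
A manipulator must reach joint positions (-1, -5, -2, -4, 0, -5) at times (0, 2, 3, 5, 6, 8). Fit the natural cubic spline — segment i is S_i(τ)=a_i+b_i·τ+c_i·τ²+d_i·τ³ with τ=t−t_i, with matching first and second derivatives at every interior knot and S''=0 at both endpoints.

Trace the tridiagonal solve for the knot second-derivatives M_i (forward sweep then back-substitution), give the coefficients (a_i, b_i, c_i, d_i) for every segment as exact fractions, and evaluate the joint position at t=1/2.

  seg 0: a=-1 b=-4448/1081 c=0 d=1143/2162
  seg 1: a=-5 b=2410/1081 c=3429/1081 d=-2596/1081
  seg 2: a=-2 b=1480/1081 c=-4359/1081 d=131/92
  seg 3: a=-4 b=2515/1081 c=9753/2162 d=-6135/2162
  seg 4: a=0 b=6131/2162 c=-4326/1081 d=721/1081
S(1/2) = -51737/17296

Δ: Δ0=-2, Δ1=3, Δ2=-1, Δ3=4, Δ4=-5/2
row 1: diag=6, rhs=30; c'=1/6, d'=5
row 2: denom=6−1·1/6=35/6; d'=(-24−1·5)/(35/6)=-174/35
row 3: denom=6−2·12/35=186/35; d'=(30−2·-174/35)/(186/35)=233/31
row 4: denom=6−1·35/186=1081/186; d'=(-39−1·233/31)/(1081/186)=-8652/1081
back: M4=-8652/1081
back: M3=233/31−35/186·-8652/1081=9753/1081
back: M2=-174/35−12/35·9753/1081=-8718/1081
back: M1=5−1/6·-8718/1081=6858/1081
M: M0=0, M1=6858/1081, M2=-8718/1081, M3=9753/1081, M4=-8652/1081, M5=0
seg 0: a=-1, c=M0/2=0, d=(M1−M0)/(6·2)=1143/2162, b=Δ0−h0·(2M0+M1)/6=-4448/1081
seg 1: a=-5, c=M1/2=3429/1081, d=(M2−M1)/(6·1)=-2596/1081, b=Δ1−h1·(2M1+M2)/6=2410/1081
seg 2: a=-2, c=M2/2=-4359/1081, d=(M3−M2)/(6·2)=131/92, b=Δ2−h2·(2M2+M3)/6=1480/1081
seg 3: a=-4, c=M3/2=9753/2162, d=(M4−M3)/(6·1)=-6135/2162, b=Δ3−h3·(2M3+M4)/6=2515/1081
seg 4: a=0, c=M4/2=-4326/1081, d=(M5−M4)/(6·2)=721/1081, b=Δ4−h4·(2M4+M5)/6=6131/2162
t_q=1/2 → seg 0, τ=1/2; S=-1+-4448/1081·τ+0·τ²+1143/2162·τ³=-51737/17296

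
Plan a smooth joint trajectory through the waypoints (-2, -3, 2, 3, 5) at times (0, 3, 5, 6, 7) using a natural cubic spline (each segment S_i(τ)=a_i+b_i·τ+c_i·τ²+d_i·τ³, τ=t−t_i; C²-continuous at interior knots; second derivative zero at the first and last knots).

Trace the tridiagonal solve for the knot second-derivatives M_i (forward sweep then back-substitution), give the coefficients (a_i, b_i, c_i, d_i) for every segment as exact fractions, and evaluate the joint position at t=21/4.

  seg 0: a=-2 b=-1853/1284 c=0 d=475/3852
  seg 1: a=-3 b=1211/642 c=475/428 d=-1031/2568
  seg 2: a=2 b=484/321 c=-139/107 d=254/321
  seg 3: a=3 b=412/321 c=115/107 d=-115/321
S(21/4) = 7903/3424

Δ: Δ0=-1/3, Δ1=5/2, Δ2=1, Δ3=2
row 1: diag=10, rhs=17; c'=1/5, d'=17/10
row 2: denom=6−2·1/5=28/5; d'=(-9−2·17/10)/(28/5)=-31/14
row 3: denom=4−1·5/28=107/28; d'=(6−1·-31/14)/(107/28)=230/107
back: M3=230/107
back: M2=-31/14−5/28·230/107=-278/107
back: M1=17/10−1/5·-278/107=475/214
M: M0=0, M1=475/214, M2=-278/107, M3=230/107, M4=0
seg 0: a=-2, c=M0/2=0, d=(M1−M0)/(6·3)=475/3852, b=Δ0−h0·(2M0+M1)/6=-1853/1284
seg 1: a=-3, c=M1/2=475/428, d=(M2−M1)/(6·2)=-1031/2568, b=Δ1−h1·(2M1+M2)/6=1211/642
seg 2: a=2, c=M2/2=-139/107, d=(M3−M2)/(6·1)=254/321, b=Δ2−h2·(2M2+M3)/6=484/321
seg 3: a=3, c=M3/2=115/107, d=(M4−M3)/(6·1)=-115/321, b=Δ3−h3·(2M3+M4)/6=412/321
t_q=21/4 → seg 2, τ=1/4; S=2+484/321·τ+-139/107·τ²+254/321·τ³=7903/3424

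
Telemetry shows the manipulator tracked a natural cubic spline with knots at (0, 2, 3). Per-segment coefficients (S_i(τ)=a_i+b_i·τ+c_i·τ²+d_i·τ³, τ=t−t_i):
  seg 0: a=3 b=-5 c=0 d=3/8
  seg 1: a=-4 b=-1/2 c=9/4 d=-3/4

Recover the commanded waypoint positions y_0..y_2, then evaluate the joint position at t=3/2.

y_0=3 y_1=-4 y_2=-3
S(3/2) = -207/64

y_0 = S_0(0) = a_0 = 3
y_1 = S_1(0) = a_1 = -4
y_2 = S_1(1) = -3
t_q=3/2 is in segment 0 (τ=3/2); S_0(τ)=-207/64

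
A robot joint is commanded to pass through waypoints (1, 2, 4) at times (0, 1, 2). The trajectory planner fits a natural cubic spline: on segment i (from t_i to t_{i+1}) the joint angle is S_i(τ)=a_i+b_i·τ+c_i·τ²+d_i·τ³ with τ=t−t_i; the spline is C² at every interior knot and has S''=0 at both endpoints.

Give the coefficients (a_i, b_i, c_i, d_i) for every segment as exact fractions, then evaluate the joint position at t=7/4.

Δ: Δ0=1, Δ1=2
row 1: diag=4, rhs=6; c'=1/4, d'=3/2
back: M1=3/2
M: M0=0, M1=3/2, M2=0
seg 0: a=1, c=M0/2=0, d=(M1−M0)/(6·1)=1/4, b=Δ0−h0·(2M0+M1)/6=3/4
seg 1: a=2, c=M1/2=3/4, d=(M2−M1)/(6·1)=-1/4, b=Δ1−h1·(2M1+M2)/6=3/2
t_q=7/4 → seg 1, τ=3/4; S=2+3/2·τ+3/4·τ²+-1/4·τ³=881/256

  seg 0: a=1 b=3/4 c=0 d=1/4
  seg 1: a=2 b=3/2 c=3/4 d=-1/4
S(7/4) = 881/256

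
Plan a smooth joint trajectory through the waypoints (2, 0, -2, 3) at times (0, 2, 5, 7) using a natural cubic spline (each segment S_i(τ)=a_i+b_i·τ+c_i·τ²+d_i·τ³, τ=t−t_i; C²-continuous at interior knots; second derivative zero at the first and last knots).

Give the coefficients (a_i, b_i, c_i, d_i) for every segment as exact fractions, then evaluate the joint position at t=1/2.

  seg 0: a=2 b=-236/273 c=0 d=-37/1092
  seg 1: a=0 b=-347/273 c=-37/182 d=17/126
  seg 2: a=-2 b=629/546 c=92/91 d=-46/273
S(1/2) = 4553/2912

Δ: Δ0=-1, Δ1=-2/3, Δ2=5/2
row 1: diag=10, rhs=2; c'=3/10, d'=1/5
row 2: denom=10−3·3/10=91/10; d'=(19−3·1/5)/(91/10)=184/91
back: M2=184/91
back: M1=1/5−3/10·184/91=-37/91
M: M0=0, M1=-37/91, M2=184/91, M3=0
seg 0: a=2, c=M0/2=0, d=(M1−M0)/(6·2)=-37/1092, b=Δ0−h0·(2M0+M1)/6=-236/273
seg 1: a=0, c=M1/2=-37/182, d=(M2−M1)/(6·3)=17/126, b=Δ1−h1·(2M1+M2)/6=-347/273
seg 2: a=-2, c=M2/2=92/91, d=(M3−M2)/(6·2)=-46/273, b=Δ2−h2·(2M2+M3)/6=629/546
t_q=1/2 → seg 0, τ=1/2; S=2+-236/273·τ+0·τ²+-37/1092·τ³=4553/2912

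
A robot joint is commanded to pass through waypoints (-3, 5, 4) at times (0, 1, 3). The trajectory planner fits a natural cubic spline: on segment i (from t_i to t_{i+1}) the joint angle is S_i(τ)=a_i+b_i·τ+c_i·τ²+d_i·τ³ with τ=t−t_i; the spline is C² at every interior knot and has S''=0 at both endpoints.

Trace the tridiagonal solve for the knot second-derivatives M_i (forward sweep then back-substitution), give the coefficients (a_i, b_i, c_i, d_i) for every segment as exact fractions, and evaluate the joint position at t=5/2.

Δ: Δ0=8, Δ1=-1/2
row 1: diag=6, rhs=-51; c'=1/3, d'=-17/2
back: M1=-17/2
M: M0=0, M1=-17/2, M2=0
seg 0: a=-3, c=M0/2=0, d=(M1−M0)/(6·1)=-17/12, b=Δ0−h0·(2M0+M1)/6=113/12
seg 1: a=5, c=M1/2=-17/4, d=(M2−M1)/(6·2)=17/24, b=Δ1−h1·(2M1+M2)/6=31/6
t_q=5/2 → seg 1, τ=3/2; S=5+31/6·τ+-17/4·τ²+17/24·τ³=357/64

  seg 0: a=-3 b=113/12 c=0 d=-17/12
  seg 1: a=5 b=31/6 c=-17/4 d=17/24
S(5/2) = 357/64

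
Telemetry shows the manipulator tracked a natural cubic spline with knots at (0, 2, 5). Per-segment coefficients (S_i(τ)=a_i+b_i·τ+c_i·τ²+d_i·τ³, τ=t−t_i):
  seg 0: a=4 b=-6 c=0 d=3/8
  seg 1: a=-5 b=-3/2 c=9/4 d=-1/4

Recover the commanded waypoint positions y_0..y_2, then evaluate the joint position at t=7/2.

y_0=4 y_1=-5 y_2=4
S(7/2) = -97/32

y_0 = S_0(0) = a_0 = 4
y_1 = S_1(0) = a_1 = -5
y_2 = S_1(3) = 4
t_q=7/2 is in segment 1 (τ=3/2); S_1(τ)=-97/32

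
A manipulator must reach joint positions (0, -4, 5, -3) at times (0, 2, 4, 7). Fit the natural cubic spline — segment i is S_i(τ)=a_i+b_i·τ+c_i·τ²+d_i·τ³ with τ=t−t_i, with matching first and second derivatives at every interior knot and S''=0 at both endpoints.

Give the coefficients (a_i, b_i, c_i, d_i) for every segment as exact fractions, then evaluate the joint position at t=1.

Δ: Δ0=-2, Δ1=9/2, Δ2=-8/3
row 1: diag=8, rhs=39; c'=1/4, d'=39/8
row 2: denom=10−2·1/4=19/2; d'=(-43−2·39/8)/(19/2)=-211/38
back: M2=-211/38
back: M1=39/8−1/4·-211/38=119/19
M: M0=0, M1=119/19, M2=-211/38, M3=0
seg 0: a=0, c=M0/2=0, d=(M1−M0)/(6·2)=119/228, b=Δ0−h0·(2M0+M1)/6=-233/57
seg 1: a=-4, c=M1/2=119/38, d=(M2−M1)/(6·2)=-449/456, b=Δ1−h1·(2M1+M2)/6=124/57
seg 2: a=5, c=M2/2=-211/76, d=(M3−M2)/(6·3)=211/684, b=Δ2−h2·(2M2+M3)/6=329/114
t_q=1 → seg 0, τ=1; S=0+-233/57·τ+0·τ²+119/228·τ³=-271/76

  seg 0: a=0 b=-233/57 c=0 d=119/228
  seg 1: a=-4 b=124/57 c=119/38 d=-449/456
  seg 2: a=5 b=329/114 c=-211/76 d=211/684
S(1) = -271/76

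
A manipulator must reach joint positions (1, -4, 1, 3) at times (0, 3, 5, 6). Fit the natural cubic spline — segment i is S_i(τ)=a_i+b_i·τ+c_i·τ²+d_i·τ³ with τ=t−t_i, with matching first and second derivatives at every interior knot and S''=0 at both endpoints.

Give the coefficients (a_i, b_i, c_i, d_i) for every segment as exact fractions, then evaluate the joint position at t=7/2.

  seg 0: a=1 b=-257/84 c=0 d=13/84
  seg 1: a=-4 b=47/42 c=39/28 d=-59/168
  seg 2: a=1 b=52/21 c=-5/7 d=5/21
S(7/2) = -1405/448

Δ: Δ0=-5/3, Δ1=5/2, Δ2=2
row 1: diag=10, rhs=25; c'=1/5, d'=5/2
row 2: denom=6−2·1/5=28/5; d'=(-3−2·5/2)/(28/5)=-10/7
back: M2=-10/7
back: M1=5/2−1/5·-10/7=39/14
M: M0=0, M1=39/14, M2=-10/7, M3=0
seg 0: a=1, c=M0/2=0, d=(M1−M0)/(6·3)=13/84, b=Δ0−h0·(2M0+M1)/6=-257/84
seg 1: a=-4, c=M1/2=39/28, d=(M2−M1)/(6·2)=-59/168, b=Δ1−h1·(2M1+M2)/6=47/42
seg 2: a=1, c=M2/2=-5/7, d=(M3−M2)/(6·1)=5/21, b=Δ2−h2·(2M2+M3)/6=52/21
t_q=7/2 → seg 1, τ=1/2; S=-4+47/42·τ+39/28·τ²+-59/168·τ³=-1405/448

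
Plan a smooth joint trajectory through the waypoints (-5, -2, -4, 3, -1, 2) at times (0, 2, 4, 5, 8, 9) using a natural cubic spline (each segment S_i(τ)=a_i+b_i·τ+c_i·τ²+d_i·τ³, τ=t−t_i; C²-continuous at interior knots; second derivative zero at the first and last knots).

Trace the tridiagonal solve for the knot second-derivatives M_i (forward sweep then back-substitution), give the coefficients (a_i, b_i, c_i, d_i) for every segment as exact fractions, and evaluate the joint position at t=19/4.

  seg 0: a=-5 b=5417/1767 c=0 d=-5533/14136
  seg 1: a=-2 b=-5765/3534 c=-5533/2356 d=9415/7068
  seg 2: a=-4 b=17527/3534 c=13297/2356 d=-25469/7068
  seg 3: a=3 b=38429/7068 c=-3043/589 d=2285/2356
  seg 4: a=-1 b=2209/3534 c=8393/2356 d=-8393/7068
S(19/4) = 207199/150784

Δ: Δ0=3/2, Δ1=-1, Δ2=7, Δ3=-4/3, Δ4=3
row 1: diag=8, rhs=-15; c'=1/4, d'=-15/8
row 2: denom=6−2·1/4=11/2; d'=(48−2·-15/8)/(11/2)=207/22
row 3: denom=8−1·2/11=86/11; d'=(-50−1·207/22)/(86/11)=-1307/172
row 4: denom=8−3·33/86=589/86; d'=(26−3·-1307/172)/(589/86)=8393/1178
back: M4=8393/1178
back: M3=-1307/172−33/86·8393/1178=-6086/589
back: M2=207/22−2/11·-6086/589=13297/1178
back: M1=-15/8−1/4·13297/1178=-5533/1178
M: M0=0, M1=-5533/1178, M2=13297/1178, M3=-6086/589, M4=8393/1178, M5=0
seg 0: a=-5, c=M0/2=0, d=(M1−M0)/(6·2)=-5533/14136, b=Δ0−h0·(2M0+M1)/6=5417/1767
seg 1: a=-2, c=M1/2=-5533/2356, d=(M2−M1)/(6·2)=9415/7068, b=Δ1−h1·(2M1+M2)/6=-5765/3534
seg 2: a=-4, c=M2/2=13297/2356, d=(M3−M2)/(6·1)=-25469/7068, b=Δ2−h2·(2M2+M3)/6=17527/3534
seg 3: a=3, c=M3/2=-3043/589, d=(M4−M3)/(6·3)=2285/2356, b=Δ3−h3·(2M3+M4)/6=38429/7068
seg 4: a=-1, c=M4/2=8393/2356, d=(M5−M4)/(6·1)=-8393/7068, b=Δ4−h4·(2M4+M5)/6=2209/3534
t_q=19/4 → seg 2, τ=3/4; S=-4+17527/3534·τ+13297/2356·τ²+-25469/7068·τ³=207199/150784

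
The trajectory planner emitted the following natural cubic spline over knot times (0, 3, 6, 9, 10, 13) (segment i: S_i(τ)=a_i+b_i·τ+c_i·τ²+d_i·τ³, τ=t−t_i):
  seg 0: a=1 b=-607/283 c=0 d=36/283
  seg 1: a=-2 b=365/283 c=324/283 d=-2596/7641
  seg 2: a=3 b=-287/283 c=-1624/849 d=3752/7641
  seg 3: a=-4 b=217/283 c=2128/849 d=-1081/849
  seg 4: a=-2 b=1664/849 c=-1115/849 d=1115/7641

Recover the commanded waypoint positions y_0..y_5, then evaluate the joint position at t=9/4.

y_0 = S_0(0) = a_0 = 1
y_1 = S_1(0) = a_1 = -2
y_2 = S_2(0) = a_2 = 3
y_3 = S_3(0) = a_3 = -4
y_4 = S_4(0) = a_4 = -2
y_5 = S_4(3) = -4
t_q=9/4 is in segment 0 (τ=9/4); S_0(τ)=-10763/4528

y_0=1 y_1=-2 y_2=3 y_3=-4 y_4=-2 y_5=-4
S(9/4) = -10763/4528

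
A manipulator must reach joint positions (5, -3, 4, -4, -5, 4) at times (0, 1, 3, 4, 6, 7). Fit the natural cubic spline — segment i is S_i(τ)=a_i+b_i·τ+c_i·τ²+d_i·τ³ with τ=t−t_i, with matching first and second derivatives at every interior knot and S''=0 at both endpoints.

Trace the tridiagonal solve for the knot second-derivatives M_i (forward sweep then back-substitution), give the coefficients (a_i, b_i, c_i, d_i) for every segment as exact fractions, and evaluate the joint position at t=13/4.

Δ: Δ0=-8, Δ1=7/2, Δ2=-8, Δ3=-1/2, Δ4=9
row 1: diag=6, rhs=69; c'=1/3, d'=23/2
row 2: denom=6−2·1/3=16/3; d'=(-69−2·23/2)/(16/3)=-69/4
row 3: denom=6−1·3/16=93/16; d'=(45−1·-69/4)/(93/16)=332/31
row 4: denom=6−2·32/93=494/93; d'=(57−2·332/31)/(494/93)=3309/494
back: M4=3309/494
back: M3=332/31−32/93·3309/494=2076/247
back: M2=-69/4−3/16·2076/247=-4650/247
back: M1=23/2−1/3·-4650/247=8781/494
M: M0=0, M1=8781/494, M2=-4650/247, M3=2076/247, M4=3309/494, M5=0
seg 0: a=5, c=M0/2=0, d=(M1−M0)/(6·1)=2927/988, b=Δ0−h0·(2M0+M1)/6=-10831/988
seg 1: a=-3, c=M1/2=8781/988, d=(M2−M1)/(6·2)=-6027/1976, b=Δ1−h1·(2M1+M2)/6=-1025/494
seg 2: a=4, c=M2/2=-2325/247, d=(M3−M2)/(6·1)=59/13, b=Δ2−h2·(2M2+M3)/6=-772/247
seg 3: a=-4, c=M3/2=1038/247, d=(M4−M3)/(6·2)=-281/1976, b=Δ3−h3·(2M3+M4)/6=-2059/247
seg 4: a=-5, c=M4/2=3309/988, d=(M5−M4)/(6·1)=-1103/988, b=Δ4−h4·(2M4+M5)/6=3343/494
t_q=13/4 → seg 2, τ=1/4; S=4+-772/247·τ+-2325/247·τ²+59/13·τ³=42701/15808

  seg 0: a=5 b=-10831/988 c=0 d=2927/988
  seg 1: a=-3 b=-1025/494 c=8781/988 d=-6027/1976
  seg 2: a=4 b=-772/247 c=-2325/247 d=59/13
  seg 3: a=-4 b=-2059/247 c=1038/247 d=-281/1976
  seg 4: a=-5 b=3343/494 c=3309/988 d=-1103/988
S(13/4) = 42701/15808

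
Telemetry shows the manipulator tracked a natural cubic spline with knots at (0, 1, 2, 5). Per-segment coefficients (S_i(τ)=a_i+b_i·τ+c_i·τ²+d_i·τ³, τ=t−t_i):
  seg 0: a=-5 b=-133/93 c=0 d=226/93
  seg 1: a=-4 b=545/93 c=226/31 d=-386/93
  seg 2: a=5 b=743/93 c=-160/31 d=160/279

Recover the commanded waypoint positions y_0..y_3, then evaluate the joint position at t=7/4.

y_0 = S_0(0) = a_0 = -5
y_1 = S_1(0) = a_1 = -4
y_2 = S_2(0) = a_2 = 5
y_3 = S_2(3) = -2
t_q=7/4 is in segment 1 (τ=3/4); S_1(τ)=2723/992

y_0=-5 y_1=-4 y_2=5 y_3=-2
S(7/4) = 2723/992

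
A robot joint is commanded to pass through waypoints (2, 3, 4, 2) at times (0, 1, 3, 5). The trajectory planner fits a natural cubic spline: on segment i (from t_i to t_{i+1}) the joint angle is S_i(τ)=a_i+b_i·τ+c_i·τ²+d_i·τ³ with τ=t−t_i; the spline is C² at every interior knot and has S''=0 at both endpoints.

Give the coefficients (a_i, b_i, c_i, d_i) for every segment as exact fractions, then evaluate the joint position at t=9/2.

Δ: Δ0=1, Δ1=1/2, Δ2=-1
row 1: diag=6, rhs=-3; c'=1/3, d'=-1/2
row 2: denom=8−2·1/3=22/3; d'=(-9−2·-1/2)/(22/3)=-12/11
back: M2=-12/11
back: M1=-1/2−1/3·-12/11=-3/22
M: M0=0, M1=-3/22, M2=-12/11, M3=0
seg 0: a=2, c=M0/2=0, d=(M1−M0)/(6·1)=-1/44, b=Δ0−h0·(2M0+M1)/6=45/44
seg 1: a=3, c=M1/2=-3/44, d=(M2−M1)/(6·2)=-7/88, b=Δ1−h1·(2M1+M2)/6=21/22
seg 2: a=4, c=M2/2=-6/11, d=(M3−M2)/(6·2)=1/11, b=Δ2−h2·(2M2+M3)/6=-3/11
t_q=9/2 → seg 2, τ=3/2; S=4+-3/11·τ+-6/11·τ²+1/11·τ³=235/88

  seg 0: a=2 b=45/44 c=0 d=-1/44
  seg 1: a=3 b=21/22 c=-3/44 d=-7/88
  seg 2: a=4 b=-3/11 c=-6/11 d=1/11
S(9/2) = 235/88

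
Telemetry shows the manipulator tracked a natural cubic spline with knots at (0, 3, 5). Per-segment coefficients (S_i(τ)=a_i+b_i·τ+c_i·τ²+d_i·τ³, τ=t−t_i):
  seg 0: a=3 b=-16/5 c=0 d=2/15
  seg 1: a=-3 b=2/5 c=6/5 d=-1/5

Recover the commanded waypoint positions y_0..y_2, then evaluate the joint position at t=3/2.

y_0=3 y_1=-3 y_2=1
S(3/2) = -27/20

y_0 = S_0(0) = a_0 = 3
y_1 = S_1(0) = a_1 = -3
y_2 = S_1(2) = 1
t_q=3/2 is in segment 0 (τ=3/2); S_0(τ)=-27/20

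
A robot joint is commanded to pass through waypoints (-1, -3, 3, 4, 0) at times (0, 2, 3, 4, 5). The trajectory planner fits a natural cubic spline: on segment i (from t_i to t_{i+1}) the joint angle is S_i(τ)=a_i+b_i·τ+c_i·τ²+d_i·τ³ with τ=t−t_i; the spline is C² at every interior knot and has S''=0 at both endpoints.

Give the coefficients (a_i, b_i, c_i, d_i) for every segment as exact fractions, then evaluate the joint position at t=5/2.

  seg 0: a=-1 b=-163/43 c=0 d=30/43
  seg 1: a=-3 b=197/43 c=180/43 d=-119/43
  seg 2: a=3 b=200/43 c=-177/43 d=20/43
  seg 3: a=4 b=-94/43 c=-117/43 d=39/43
S(5/2) = -3/344

Δ: Δ0=-1, Δ1=6, Δ2=1, Δ3=-4
row 1: diag=6, rhs=42; c'=1/6, d'=7
row 2: denom=4−1·1/6=23/6; d'=(-30−1·7)/(23/6)=-222/23
row 3: denom=4−1·6/23=86/23; d'=(-30−1·-222/23)/(86/23)=-234/43
back: M3=-234/43
back: M2=-222/23−6/23·-234/43=-354/43
back: M1=7−1/6·-354/43=360/43
M: M0=0, M1=360/43, M2=-354/43, M3=-234/43, M4=0
seg 0: a=-1, c=M0/2=0, d=(M1−M0)/(6·2)=30/43, b=Δ0−h0·(2M0+M1)/6=-163/43
seg 1: a=-3, c=M1/2=180/43, d=(M2−M1)/(6·1)=-119/43, b=Δ1−h1·(2M1+M2)/6=197/43
seg 2: a=3, c=M2/2=-177/43, d=(M3−M2)/(6·1)=20/43, b=Δ2−h2·(2M2+M3)/6=200/43
seg 3: a=4, c=M3/2=-117/43, d=(M4−M3)/(6·1)=39/43, b=Δ3−h3·(2M3+M4)/6=-94/43
t_q=5/2 → seg 1, τ=1/2; S=-3+197/43·τ+180/43·τ²+-119/43·τ³=-3/344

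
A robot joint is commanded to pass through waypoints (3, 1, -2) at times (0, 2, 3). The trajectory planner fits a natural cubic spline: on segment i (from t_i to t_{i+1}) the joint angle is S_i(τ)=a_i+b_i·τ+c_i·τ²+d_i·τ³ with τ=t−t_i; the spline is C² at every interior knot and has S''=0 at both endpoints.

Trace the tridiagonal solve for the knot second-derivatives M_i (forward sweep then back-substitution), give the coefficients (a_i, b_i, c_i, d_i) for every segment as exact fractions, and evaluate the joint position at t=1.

Δ: Δ0=-1, Δ1=-3
row 1: diag=6, rhs=-12; c'=1/6, d'=-2
back: M1=-2
M: M0=0, M1=-2, M2=0
seg 0: a=3, c=M0/2=0, d=(M1−M0)/(6·2)=-1/6, b=Δ0−h0·(2M0+M1)/6=-1/3
seg 1: a=1, c=M1/2=-1, d=(M2−M1)/(6·1)=1/3, b=Δ1−h1·(2M1+M2)/6=-7/3
t_q=1 → seg 0, τ=1; S=3+-1/3·τ+0·τ²+-1/6·τ³=5/2

  seg 0: a=3 b=-1/3 c=0 d=-1/6
  seg 1: a=1 b=-7/3 c=-1 d=1/3
S(1) = 5/2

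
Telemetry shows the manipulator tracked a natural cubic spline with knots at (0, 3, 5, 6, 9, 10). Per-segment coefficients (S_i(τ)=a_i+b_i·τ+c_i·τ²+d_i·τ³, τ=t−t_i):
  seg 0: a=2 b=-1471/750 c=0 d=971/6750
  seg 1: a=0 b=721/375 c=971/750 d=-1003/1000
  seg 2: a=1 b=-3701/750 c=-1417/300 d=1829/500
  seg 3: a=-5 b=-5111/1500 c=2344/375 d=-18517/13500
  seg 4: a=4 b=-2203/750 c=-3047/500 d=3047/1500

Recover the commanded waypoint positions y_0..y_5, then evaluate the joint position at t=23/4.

y_0 = S_0(0) = a_0 = 2
y_1 = S_1(0) = a_1 = 0
y_2 = S_2(0) = a_2 = 1
y_3 = S_3(0) = a_3 = -5
y_4 = S_4(0) = a_4 = 4
y_5 = S_4(1) = -3
t_q=23/4 is in segment 2 (τ=3/4); S_2(τ)=-122069/32000

y_0=2 y_1=0 y_2=1 y_3=-5 y_4=4 y_5=-3
S(23/4) = -122069/32000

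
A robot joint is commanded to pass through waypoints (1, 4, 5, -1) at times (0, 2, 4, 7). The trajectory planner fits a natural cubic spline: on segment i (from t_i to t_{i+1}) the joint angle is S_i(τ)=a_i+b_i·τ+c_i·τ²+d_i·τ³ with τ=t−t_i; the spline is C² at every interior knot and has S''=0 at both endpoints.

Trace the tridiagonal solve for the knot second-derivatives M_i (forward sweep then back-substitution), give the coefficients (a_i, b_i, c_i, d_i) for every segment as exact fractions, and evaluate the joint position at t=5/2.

  seg 0: a=1 b=31/19 c=0 d=-5/152
  seg 1: a=4 b=47/38 c=-15/76 d=-13/152
  seg 2: a=5 b=-11/19 c=-27/38 d=3/38
S(5/2) = 5543/1216

Δ: Δ0=3/2, Δ1=1/2, Δ2=-2
row 1: diag=8, rhs=-6; c'=1/4, d'=-3/4
row 2: denom=10−2·1/4=19/2; d'=(-15−2·-3/4)/(19/2)=-27/19
back: M2=-27/19
back: M1=-3/4−1/4·-27/19=-15/38
M: M0=0, M1=-15/38, M2=-27/19, M3=0
seg 0: a=1, c=M0/2=0, d=(M1−M0)/(6·2)=-5/152, b=Δ0−h0·(2M0+M1)/6=31/19
seg 1: a=4, c=M1/2=-15/76, d=(M2−M1)/(6·2)=-13/152, b=Δ1−h1·(2M1+M2)/6=47/38
seg 2: a=5, c=M2/2=-27/38, d=(M3−M2)/(6·3)=3/38, b=Δ2−h2·(2M2+M3)/6=-11/19
t_q=5/2 → seg 1, τ=1/2; S=4+47/38·τ+-15/76·τ²+-13/152·τ³=5543/1216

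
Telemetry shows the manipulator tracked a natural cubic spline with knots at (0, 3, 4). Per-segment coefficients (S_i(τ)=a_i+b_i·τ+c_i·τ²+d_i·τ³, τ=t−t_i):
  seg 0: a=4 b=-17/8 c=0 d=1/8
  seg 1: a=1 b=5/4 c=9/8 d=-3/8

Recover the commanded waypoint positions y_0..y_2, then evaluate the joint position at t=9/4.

y_0=4 y_1=1 y_2=3
S(9/4) = 329/512

y_0 = S_0(0) = a_0 = 4
y_1 = S_1(0) = a_1 = 1
y_2 = S_1(1) = 3
t_q=9/4 is in segment 0 (τ=9/4); S_0(τ)=329/512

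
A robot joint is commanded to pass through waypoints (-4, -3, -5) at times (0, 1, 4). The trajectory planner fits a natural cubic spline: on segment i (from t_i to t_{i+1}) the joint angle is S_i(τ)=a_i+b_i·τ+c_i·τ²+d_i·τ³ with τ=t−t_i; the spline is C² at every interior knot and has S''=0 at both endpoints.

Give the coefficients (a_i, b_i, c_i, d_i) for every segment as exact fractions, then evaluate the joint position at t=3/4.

  seg 0: a=-4 b=29/24 c=0 d=-5/24
  seg 1: a=-3 b=7/12 c=-5/8 d=5/72
S(3/4) = -1629/512

Δ: Δ0=1, Δ1=-2/3
row 1: diag=8, rhs=-10; c'=3/8, d'=-5/4
back: M1=-5/4
M: M0=0, M1=-5/4, M2=0
seg 0: a=-4, c=M0/2=0, d=(M1−M0)/(6·1)=-5/24, b=Δ0−h0·(2M0+M1)/6=29/24
seg 1: a=-3, c=M1/2=-5/8, d=(M2−M1)/(6·3)=5/72, b=Δ1−h1·(2M1+M2)/6=7/12
t_q=3/4 → seg 0, τ=3/4; S=-4+29/24·τ+0·τ²+-5/24·τ³=-1629/512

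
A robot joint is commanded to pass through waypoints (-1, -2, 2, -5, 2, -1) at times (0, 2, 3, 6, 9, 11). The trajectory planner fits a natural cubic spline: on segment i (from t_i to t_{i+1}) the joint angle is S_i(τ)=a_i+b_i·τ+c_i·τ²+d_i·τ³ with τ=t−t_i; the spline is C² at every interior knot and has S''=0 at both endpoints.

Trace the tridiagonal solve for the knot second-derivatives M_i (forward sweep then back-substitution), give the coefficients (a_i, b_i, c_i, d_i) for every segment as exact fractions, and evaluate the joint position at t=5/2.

  seg 0: a=-1 b=-7517/3118 c=0 d=2979/6236
  seg 1: a=-2 b=10357/3118 c=8937/3118 d=-3411/1559
  seg 2: a=2 b=7765/3118 c=-11529/3118 d=29320/42093
  seg 3: a=-5 b=-2769/3118 c=24053/9354 d=-21013/42093
  seg 4: a=2 b=3311/3118 c=-5991/3118 d=1997/6236
S(5/2) = 162/1559

Δ: Δ0=-1/2, Δ1=4, Δ2=-7/3, Δ3=7/3, Δ4=-3/2
row 1: diag=6, rhs=27; c'=1/6, d'=9/2
row 2: denom=8−1·1/6=47/6; d'=(-38−1·9/2)/(47/6)=-255/47
row 3: denom=12−3·18/47=510/47; d'=(28−3·-255/47)/(510/47)=2081/510
row 4: denom=10−3·47/170=1559/170; d'=(-23−3·2081/510)/(1559/170)=-5991/1559
back: M4=-5991/1559
back: M3=2081/510−47/170·-5991/1559=24053/4677
back: M2=-255/47−18/47·24053/4677=-11529/1559
back: M1=9/2−1/6·-11529/1559=8937/1559
M: M0=0, M1=8937/1559, M2=-11529/1559, M3=24053/4677, M4=-5991/1559, M5=0
seg 0: a=-1, c=M0/2=0, d=(M1−M0)/(6·2)=2979/6236, b=Δ0−h0·(2M0+M1)/6=-7517/3118
seg 1: a=-2, c=M1/2=8937/3118, d=(M2−M1)/(6·1)=-3411/1559, b=Δ1−h1·(2M1+M2)/6=10357/3118
seg 2: a=2, c=M2/2=-11529/3118, d=(M3−M2)/(6·3)=29320/42093, b=Δ2−h2·(2M2+M3)/6=7765/3118
seg 3: a=-5, c=M3/2=24053/9354, d=(M4−M3)/(6·3)=-21013/42093, b=Δ3−h3·(2M3+M4)/6=-2769/3118
seg 4: a=2, c=M4/2=-5991/3118, d=(M5−M4)/(6·2)=1997/6236, b=Δ4−h4·(2M4+M5)/6=3311/3118
t_q=5/2 → seg 1, τ=1/2; S=-2+10357/3118·τ+8937/3118·τ²+-3411/1559·τ³=162/1559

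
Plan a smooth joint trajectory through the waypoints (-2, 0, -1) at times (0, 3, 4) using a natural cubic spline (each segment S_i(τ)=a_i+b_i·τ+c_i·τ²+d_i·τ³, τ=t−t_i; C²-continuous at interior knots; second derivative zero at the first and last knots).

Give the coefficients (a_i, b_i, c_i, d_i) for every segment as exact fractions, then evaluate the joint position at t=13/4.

Δ: Δ0=2/3, Δ1=-1
row 1: diag=8, rhs=-10; c'=1/8, d'=-5/4
back: M1=-5/4
M: M0=0, M1=-5/4, M2=0
seg 0: a=-2, c=M0/2=0, d=(M1−M0)/(6·3)=-5/72, b=Δ0−h0·(2M0+M1)/6=31/24
seg 1: a=0, c=M1/2=-5/8, d=(M2−M1)/(6·1)=5/24, b=Δ1−h1·(2M1+M2)/6=-7/12
t_q=13/4 → seg 1, τ=1/4; S=0+-7/12·τ+-5/8·τ²+5/24·τ³=-93/512

  seg 0: a=-2 b=31/24 c=0 d=-5/72
  seg 1: a=0 b=-7/12 c=-5/8 d=5/24
S(13/4) = -93/512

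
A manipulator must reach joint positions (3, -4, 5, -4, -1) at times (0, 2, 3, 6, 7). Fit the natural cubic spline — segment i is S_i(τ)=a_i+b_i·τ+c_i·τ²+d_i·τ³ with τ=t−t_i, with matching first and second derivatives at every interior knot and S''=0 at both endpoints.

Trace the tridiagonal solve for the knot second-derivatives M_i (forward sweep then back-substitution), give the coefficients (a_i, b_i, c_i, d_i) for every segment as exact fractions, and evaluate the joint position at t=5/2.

Δ: Δ0=-7/2, Δ1=9, Δ2=-3, Δ3=3
row 1: diag=6, rhs=75; c'=1/6, d'=25/2
row 2: denom=8−1·1/6=47/6; d'=(-72−1·25/2)/(47/6)=-507/47
row 3: denom=8−3·18/47=322/47; d'=(36−3·-507/47)/(322/47)=459/46
back: M3=459/46
back: M2=-507/47−18/47·459/46=-336/23
back: M1=25/2−1/6·-336/23=687/46
M: M0=0, M1=687/46, M2=-336/23, M3=459/46, M4=0
seg 0: a=3, c=M0/2=0, d=(M1−M0)/(6·2)=229/184, b=Δ0−h0·(2M0+M1)/6=-195/23
seg 1: a=-4, c=M1/2=687/92, d=(M2−M1)/(6·1)=-453/92, b=Δ1−h1·(2M1+M2)/6=297/46
seg 2: a=5, c=M2/2=-168/23, d=(M3−M2)/(6·3)=377/276, b=Δ2−h2·(2M2+M3)/6=609/92
seg 3: a=-4, c=M3/2=459/92, d=(M4−M3)/(6·1)=-153/92, b=Δ3−h3·(2M3+M4)/6=-15/46
t_q=5/2 → seg 1, τ=1/2; S=-4+297/46·τ+687/92·τ²+-453/92·τ³=353/736

  seg 0: a=3 b=-195/23 c=0 d=229/184
  seg 1: a=-4 b=297/46 c=687/92 d=-453/92
  seg 2: a=5 b=609/92 c=-168/23 d=377/276
  seg 3: a=-4 b=-15/46 c=459/92 d=-153/92
S(5/2) = 353/736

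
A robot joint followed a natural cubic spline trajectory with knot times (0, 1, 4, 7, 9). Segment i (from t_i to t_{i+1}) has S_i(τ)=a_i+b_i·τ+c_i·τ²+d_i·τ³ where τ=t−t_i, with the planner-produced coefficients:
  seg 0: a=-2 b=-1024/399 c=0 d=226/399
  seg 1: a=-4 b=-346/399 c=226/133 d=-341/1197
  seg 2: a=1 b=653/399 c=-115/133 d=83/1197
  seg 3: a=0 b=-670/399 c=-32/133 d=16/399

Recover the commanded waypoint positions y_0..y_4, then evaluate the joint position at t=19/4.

y_0=-2 y_1=-4 y_2=1 y_3=0 y_4=-4
S(19/4) = 15069/8512

y_0 = S_0(0) = a_0 = -2
y_1 = S_1(0) = a_1 = -4
y_2 = S_2(0) = a_2 = 1
y_3 = S_3(0) = a_3 = 0
y_4 = S_3(2) = -4
t_q=19/4 is in segment 2 (τ=3/4); S_2(τ)=15069/8512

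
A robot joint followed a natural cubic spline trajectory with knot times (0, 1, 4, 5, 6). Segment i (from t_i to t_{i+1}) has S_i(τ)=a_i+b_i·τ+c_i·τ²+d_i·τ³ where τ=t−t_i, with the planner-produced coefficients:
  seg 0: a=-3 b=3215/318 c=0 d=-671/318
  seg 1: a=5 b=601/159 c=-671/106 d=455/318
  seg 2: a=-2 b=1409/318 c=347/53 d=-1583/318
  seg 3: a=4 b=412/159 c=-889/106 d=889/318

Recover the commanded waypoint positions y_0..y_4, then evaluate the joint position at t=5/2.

y_0 = S_0(0) = a_0 = -3
y_1 = S_1(0) = a_1 = 5
y_2 = S_2(0) = a_2 = -2
y_3 = S_3(0) = a_3 = 4
y_4 = S_3(1) = 1
t_q=5/2 is in segment 1 (τ=3/2); S_1(τ)=1065/848

y_0=-3 y_1=5 y_2=-2 y_3=4 y_4=1
S(5/2) = 1065/848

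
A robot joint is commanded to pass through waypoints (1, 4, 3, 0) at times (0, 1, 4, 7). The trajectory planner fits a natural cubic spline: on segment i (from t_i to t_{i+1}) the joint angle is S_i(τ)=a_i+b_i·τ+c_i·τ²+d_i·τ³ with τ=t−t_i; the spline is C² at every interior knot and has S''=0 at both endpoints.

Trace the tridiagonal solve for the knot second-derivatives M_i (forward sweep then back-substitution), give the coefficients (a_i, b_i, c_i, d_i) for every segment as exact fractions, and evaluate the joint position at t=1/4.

  seg 0: a=1 b=299/87 c=0 d=-38/87
  seg 1: a=4 b=185/87 c=-38/29 d=128/783
  seg 2: a=3 b=-115/87 c=14/87 d=-14/783
S(1/4) = 1719/928

Δ: Δ0=3, Δ1=-1/3, Δ2=-1
row 1: diag=8, rhs=-20; c'=3/8, d'=-5/2
row 2: denom=12−3·3/8=87/8; d'=(-4−3·-5/2)/(87/8)=28/87
back: M2=28/87
back: M1=-5/2−3/8·28/87=-76/29
M: M0=0, M1=-76/29, M2=28/87, M3=0
seg 0: a=1, c=M0/2=0, d=(M1−M0)/(6·1)=-38/87, b=Δ0−h0·(2M0+M1)/6=299/87
seg 1: a=4, c=M1/2=-38/29, d=(M2−M1)/(6·3)=128/783, b=Δ1−h1·(2M1+M2)/6=185/87
seg 2: a=3, c=M2/2=14/87, d=(M3−M2)/(6·3)=-14/783, b=Δ2−h2·(2M2+M3)/6=-115/87
t_q=1/4 → seg 0, τ=1/4; S=1+299/87·τ+0·τ²+-38/87·τ³=1719/928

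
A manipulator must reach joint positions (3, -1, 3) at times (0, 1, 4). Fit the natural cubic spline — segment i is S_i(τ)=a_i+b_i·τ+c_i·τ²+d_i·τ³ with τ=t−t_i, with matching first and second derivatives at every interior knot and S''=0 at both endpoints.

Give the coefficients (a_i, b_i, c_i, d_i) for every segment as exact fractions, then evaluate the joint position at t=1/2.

Δ: Δ0=-4, Δ1=4/3
row 1: diag=8, rhs=32; c'=3/8, d'=4
back: M1=4
M: M0=0, M1=4, M2=0
seg 0: a=3, c=M0/2=0, d=(M1−M0)/(6·1)=2/3, b=Δ0−h0·(2M0+M1)/6=-14/3
seg 1: a=-1, c=M1/2=2, d=(M2−M1)/(6·3)=-2/9, b=Δ1−h1·(2M1+M2)/6=-8/3
t_q=1/2 → seg 0, τ=1/2; S=3+-14/3·τ+0·τ²+2/3·τ³=3/4

  seg 0: a=3 b=-14/3 c=0 d=2/3
  seg 1: a=-1 b=-8/3 c=2 d=-2/9
S(1/2) = 3/4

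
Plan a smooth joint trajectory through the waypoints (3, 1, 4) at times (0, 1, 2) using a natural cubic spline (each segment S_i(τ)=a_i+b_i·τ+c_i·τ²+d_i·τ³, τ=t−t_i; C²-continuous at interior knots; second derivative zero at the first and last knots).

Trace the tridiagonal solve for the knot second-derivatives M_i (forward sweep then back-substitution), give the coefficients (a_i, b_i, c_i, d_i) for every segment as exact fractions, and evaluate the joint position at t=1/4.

  seg 0: a=3 b=-13/4 c=0 d=5/4
  seg 1: a=1 b=1/2 c=15/4 d=-5/4
S(1/4) = 565/256

Δ: Δ0=-2, Δ1=3
row 1: diag=4, rhs=30; c'=1/4, d'=15/2
back: M1=15/2
M: M0=0, M1=15/2, M2=0
seg 0: a=3, c=M0/2=0, d=(M1−M0)/(6·1)=5/4, b=Δ0−h0·(2M0+M1)/6=-13/4
seg 1: a=1, c=M1/2=15/4, d=(M2−M1)/(6·1)=-5/4, b=Δ1−h1·(2M1+M2)/6=1/2
t_q=1/4 → seg 0, τ=1/4; S=3+-13/4·τ+0·τ²+5/4·τ³=565/256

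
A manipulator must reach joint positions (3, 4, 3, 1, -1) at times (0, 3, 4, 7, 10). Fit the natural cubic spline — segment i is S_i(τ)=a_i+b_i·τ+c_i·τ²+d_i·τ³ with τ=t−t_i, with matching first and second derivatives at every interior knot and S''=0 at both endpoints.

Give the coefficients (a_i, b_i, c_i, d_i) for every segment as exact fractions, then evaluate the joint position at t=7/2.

Δ: Δ0=1/3, Δ1=-1, Δ2=-2/3, Δ3=-2/3
row 1: diag=8, rhs=-8; c'=1/8, d'=-1
row 2: denom=8−1·1/8=63/8; d'=(2−1·-1)/(63/8)=8/21
row 3: denom=12−3·8/21=76/7; d'=(0−3·8/21)/(76/7)=-2/19
back: M3=-2/19
back: M2=8/21−8/21·-2/19=8/19
back: M1=-1−1/8·8/19=-20/19
M: M0=0, M1=-20/19, M2=8/19, M3=-2/19, M4=0
seg 0: a=3, c=M0/2=0, d=(M1−M0)/(6·3)=-10/171, b=Δ0−h0·(2M0+M1)/6=49/57
seg 1: a=4, c=M1/2=-10/19, d=(M2−M1)/(6·1)=14/57, b=Δ1−h1·(2M1+M2)/6=-41/57
seg 2: a=3, c=M2/2=4/19, d=(M3−M2)/(6·3)=-5/171, b=Δ2−h2·(2M2+M3)/6=-59/57
seg 3: a=1, c=M3/2=-1/19, d=(M4−M3)/(6·3)=1/171, b=Δ3−h3·(2M3+M4)/6=-32/57
t_q=7/2 → seg 1, τ=1/2; S=4+-41/57·τ+-10/19·τ²+14/57·τ³=269/76

  seg 0: a=3 b=49/57 c=0 d=-10/171
  seg 1: a=4 b=-41/57 c=-10/19 d=14/57
  seg 2: a=3 b=-59/57 c=4/19 d=-5/171
  seg 3: a=1 b=-32/57 c=-1/19 d=1/171
S(7/2) = 269/76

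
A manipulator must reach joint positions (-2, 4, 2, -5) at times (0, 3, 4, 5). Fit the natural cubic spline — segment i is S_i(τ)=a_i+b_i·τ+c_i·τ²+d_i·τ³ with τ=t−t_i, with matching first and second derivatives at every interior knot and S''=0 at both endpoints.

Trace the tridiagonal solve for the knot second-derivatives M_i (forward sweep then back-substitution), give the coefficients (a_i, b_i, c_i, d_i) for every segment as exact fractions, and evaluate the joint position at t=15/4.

Δ: Δ0=2, Δ1=-2, Δ2=-7
row 1: diag=8, rhs=-24; c'=1/8, d'=-3
row 2: denom=4−1·1/8=31/8; d'=(-30−1·-3)/(31/8)=-216/31
back: M2=-216/31
back: M1=-3−1/8·-216/31=-66/31
M: M0=0, M1=-66/31, M2=-216/31, M3=0
seg 0: a=-2, c=M0/2=0, d=(M1−M0)/(6·3)=-11/93, b=Δ0−h0·(2M0+M1)/6=95/31
seg 1: a=4, c=M1/2=-33/31, d=(M2−M1)/(6·1)=-25/31, b=Δ1−h1·(2M1+M2)/6=-4/31
seg 2: a=2, c=M2/2=-108/31, d=(M3−M2)/(6·1)=36/31, b=Δ2−h2·(2M2+M3)/6=-145/31
t_q=15/4 → seg 1, τ=3/4; S=4+-4/31·τ+-33/31·τ²+-25/31·τ³=5881/1984

  seg 0: a=-2 b=95/31 c=0 d=-11/93
  seg 1: a=4 b=-4/31 c=-33/31 d=-25/31
  seg 2: a=2 b=-145/31 c=-108/31 d=36/31
S(15/4) = 5881/1984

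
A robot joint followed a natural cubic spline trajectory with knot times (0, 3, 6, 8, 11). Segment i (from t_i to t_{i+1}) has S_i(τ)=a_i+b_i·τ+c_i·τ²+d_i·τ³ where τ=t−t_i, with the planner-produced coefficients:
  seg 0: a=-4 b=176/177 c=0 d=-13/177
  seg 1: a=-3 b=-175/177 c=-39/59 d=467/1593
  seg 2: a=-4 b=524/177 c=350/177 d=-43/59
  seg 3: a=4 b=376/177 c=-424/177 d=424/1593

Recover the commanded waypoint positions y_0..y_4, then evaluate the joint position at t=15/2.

y_0 = S_0(0) = a_0 = -4
y_1 = S_1(0) = a_1 = -3
y_2 = S_2(0) = a_2 = -4
y_3 = S_3(0) = a_3 = 4
y_4 = S_3(3) = -4
t_q=15/2 is in segment 2 (τ=3/2); S_2(τ)=1147/472

y_0=-4 y_1=-3 y_2=-4 y_3=4 y_4=-4
S(15/2) = 1147/472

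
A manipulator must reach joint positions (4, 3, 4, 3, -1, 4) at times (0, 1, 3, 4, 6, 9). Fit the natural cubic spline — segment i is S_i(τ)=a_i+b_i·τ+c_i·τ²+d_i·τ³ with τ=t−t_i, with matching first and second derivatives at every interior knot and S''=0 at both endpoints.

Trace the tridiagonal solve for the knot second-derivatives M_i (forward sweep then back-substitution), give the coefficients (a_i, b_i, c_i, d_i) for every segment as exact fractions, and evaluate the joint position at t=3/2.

  seg 0: a=4 b=-7063/5196 c=0 d=1867/5196
  seg 1: a=3 b=-731/2598 c=1867/1732 d=-3571/10392
  seg 2: a=4 b=-121/1299 c=-426/433 d=100/1299
  seg 3: a=3 b=-2377/1299 c=-326/433 d=1735/5196
  seg 4: a=-1 b=-1084/1299 c=1083/866 d=-361/2598
S(3/2) = 85515/27712

Δ: Δ0=-1, Δ1=1/2, Δ2=-1, Δ3=-2, Δ4=5/3
row 1: diag=6, rhs=9; c'=1/3, d'=3/2
row 2: denom=6−2·1/3=16/3; d'=(-9−2·3/2)/(16/3)=-9/4
row 3: denom=6−1·3/16=93/16; d'=(-6−1·-9/4)/(93/16)=-20/31
row 4: denom=10−2·32/93=866/93; d'=(22−2·-20/31)/(866/93)=1083/433
back: M4=1083/433
back: M3=-20/31−32/93·1083/433=-652/433
back: M2=-9/4−3/16·-652/433=-852/433
back: M1=3/2−1/3·-852/433=1867/866
M: M0=0, M1=1867/866, M2=-852/433, M3=-652/433, M4=1083/433, M5=0
seg 0: a=4, c=M0/2=0, d=(M1−M0)/(6·1)=1867/5196, b=Δ0−h0·(2M0+M1)/6=-7063/5196
seg 1: a=3, c=M1/2=1867/1732, d=(M2−M1)/(6·2)=-3571/10392, b=Δ1−h1·(2M1+M2)/6=-731/2598
seg 2: a=4, c=M2/2=-426/433, d=(M3−M2)/(6·1)=100/1299, b=Δ2−h2·(2M2+M3)/6=-121/1299
seg 3: a=3, c=M3/2=-326/433, d=(M4−M3)/(6·2)=1735/5196, b=Δ3−h3·(2M3+M4)/6=-2377/1299
seg 4: a=-1, c=M4/2=1083/866, d=(M5−M4)/(6·3)=-361/2598, b=Δ4−h4·(2M4+M5)/6=-1084/1299
t_q=3/2 → seg 1, τ=1/2; S=3+-731/2598·τ+1867/1732·τ²+-3571/10392·τ³=85515/27712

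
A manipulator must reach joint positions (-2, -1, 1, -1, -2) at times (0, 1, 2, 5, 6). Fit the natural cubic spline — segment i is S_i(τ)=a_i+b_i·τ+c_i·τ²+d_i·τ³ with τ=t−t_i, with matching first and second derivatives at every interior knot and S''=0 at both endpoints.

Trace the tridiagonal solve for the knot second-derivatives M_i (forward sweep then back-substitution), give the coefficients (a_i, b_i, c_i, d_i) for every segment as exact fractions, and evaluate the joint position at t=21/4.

  seg 0: a=-2 b=205/318 c=0 d=113/318
  seg 1: a=-1 b=272/159 c=113/106 d=-247/318
  seg 2: a=1 b=481/318 c=-67/53 d=19/106
  seg 3: a=-1 b=-196/159 c=37/106 d=-37/318
S(21/4) = -8739/6784

Δ: Δ0=1, Δ1=2, Δ2=-2/3, Δ3=-1
row 1: diag=4, rhs=6; c'=1/4, d'=3/2
row 2: denom=8−1·1/4=31/4; d'=(-16−1·3/2)/(31/4)=-70/31
row 3: denom=8−3·12/31=212/31; d'=(-2−3·-70/31)/(212/31)=37/53
back: M3=37/53
back: M2=-70/31−12/31·37/53=-134/53
back: M1=3/2−1/4·-134/53=113/53
M: M0=0, M1=113/53, M2=-134/53, M3=37/53, M4=0
seg 0: a=-2, c=M0/2=0, d=(M1−M0)/(6·1)=113/318, b=Δ0−h0·(2M0+M1)/6=205/318
seg 1: a=-1, c=M1/2=113/106, d=(M2−M1)/(6·1)=-247/318, b=Δ1−h1·(2M1+M2)/6=272/159
seg 2: a=1, c=M2/2=-67/53, d=(M3−M2)/(6·3)=19/106, b=Δ2−h2·(2M2+M3)/6=481/318
seg 3: a=-1, c=M3/2=37/106, d=(M4−M3)/(6·1)=-37/318, b=Δ3−h3·(2M3+M4)/6=-196/159
t_q=21/4 → seg 3, τ=1/4; S=-1+-196/159·τ+37/106·τ²+-37/318·τ³=-8739/6784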